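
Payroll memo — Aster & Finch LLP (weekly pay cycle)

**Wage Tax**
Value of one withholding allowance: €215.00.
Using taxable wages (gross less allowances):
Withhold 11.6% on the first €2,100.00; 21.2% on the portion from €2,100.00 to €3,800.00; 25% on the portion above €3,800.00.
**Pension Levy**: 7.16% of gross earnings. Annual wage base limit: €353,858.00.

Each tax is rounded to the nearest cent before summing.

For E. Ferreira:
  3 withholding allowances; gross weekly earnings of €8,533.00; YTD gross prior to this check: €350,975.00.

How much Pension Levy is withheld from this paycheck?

€206.42

Pension Levy: cap €353,858.00 − YTD €350,975.00 = €2,883.00 subject; 7.16% × €2,883.00 = €206.42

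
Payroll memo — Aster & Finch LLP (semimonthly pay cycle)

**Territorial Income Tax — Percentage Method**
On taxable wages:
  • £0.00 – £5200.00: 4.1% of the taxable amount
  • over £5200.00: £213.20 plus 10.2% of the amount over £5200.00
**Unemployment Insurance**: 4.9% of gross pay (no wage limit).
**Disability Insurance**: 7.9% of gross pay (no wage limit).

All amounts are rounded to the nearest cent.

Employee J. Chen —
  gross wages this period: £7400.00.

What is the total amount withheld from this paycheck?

£1384.80

Territorial Income Tax: taxable = £7400.00
  £213.20 + 10.2% × (£7400.00 − £5200.00) = £213.20 + 10.2% × £2200.00 = £437.60
Unemployment Insurance: 4.9% × £7400.00 = £362.60
Disability Insurance: 7.9% × £7400.00 = £584.60
Total: £437.60 + £362.60 + £584.60 = £1384.80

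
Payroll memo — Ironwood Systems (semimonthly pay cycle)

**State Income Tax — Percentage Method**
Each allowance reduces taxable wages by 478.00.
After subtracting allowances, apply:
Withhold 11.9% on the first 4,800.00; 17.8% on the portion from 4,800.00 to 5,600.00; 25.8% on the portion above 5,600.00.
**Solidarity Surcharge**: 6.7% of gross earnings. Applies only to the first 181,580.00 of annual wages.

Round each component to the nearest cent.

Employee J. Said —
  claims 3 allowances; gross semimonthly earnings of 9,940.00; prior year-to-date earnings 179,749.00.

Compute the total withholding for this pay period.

State Income Tax: taxable = 9,940.00 − 3×478.00 = 8,506.00
  713.60 + 25.8% × (8,506.00 − 5,600.00) = 713.60 + 25.8% × 2,906.00 = 1,463.35
Solidarity Surcharge: cap 181,580.00 − YTD 179,749.00 = 1,831.00 subject; 6.7% × 1,831.00 = 122.68
Total: 1,463.35 + 122.68 = 1,586.03

1,586.03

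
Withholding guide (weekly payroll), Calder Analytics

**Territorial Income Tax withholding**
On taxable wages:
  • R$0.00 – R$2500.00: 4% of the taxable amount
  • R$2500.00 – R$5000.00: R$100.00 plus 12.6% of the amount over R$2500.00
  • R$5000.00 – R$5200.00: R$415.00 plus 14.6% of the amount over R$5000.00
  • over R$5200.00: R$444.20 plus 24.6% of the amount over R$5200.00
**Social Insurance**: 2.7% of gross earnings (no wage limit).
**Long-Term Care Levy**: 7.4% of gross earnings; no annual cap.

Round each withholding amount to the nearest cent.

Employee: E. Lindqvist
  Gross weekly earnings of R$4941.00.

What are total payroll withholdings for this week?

Territorial Income Tax: taxable = R$4941.00
  R$100.00 + 12.6% × (R$4941.00 − R$2500.00) = R$100.00 + 12.6% × R$2441.00 = R$407.57
Social Insurance: 2.7% × R$4941.00 = R$133.41
Long-Term Care Levy: 7.4% × R$4941.00 = R$365.63
Total: R$407.57 + R$133.41 + R$365.63 = R$906.61

R$906.61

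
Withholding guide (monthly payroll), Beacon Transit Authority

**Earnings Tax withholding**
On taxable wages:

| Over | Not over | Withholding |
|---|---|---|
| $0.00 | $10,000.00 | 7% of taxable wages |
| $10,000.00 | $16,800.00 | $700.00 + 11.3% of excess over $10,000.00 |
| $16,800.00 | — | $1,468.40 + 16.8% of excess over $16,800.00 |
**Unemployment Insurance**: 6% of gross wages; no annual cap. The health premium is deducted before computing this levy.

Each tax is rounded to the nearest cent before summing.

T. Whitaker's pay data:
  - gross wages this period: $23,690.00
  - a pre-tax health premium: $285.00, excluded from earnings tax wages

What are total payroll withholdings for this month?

Earnings Tax: taxable = $23,690.00 − $285.00 = $23,405.00
  $1,468.40 + 16.8% × ($23,405.00 − $16,800.00) = $1,468.40 + 16.8% × $6,605.00 = $2,578.04
Unemployment Insurance: 6% × $23,405.00 = $1,404.30
Total: $2,578.04 + $1,404.30 = $3,982.34

$3,982.34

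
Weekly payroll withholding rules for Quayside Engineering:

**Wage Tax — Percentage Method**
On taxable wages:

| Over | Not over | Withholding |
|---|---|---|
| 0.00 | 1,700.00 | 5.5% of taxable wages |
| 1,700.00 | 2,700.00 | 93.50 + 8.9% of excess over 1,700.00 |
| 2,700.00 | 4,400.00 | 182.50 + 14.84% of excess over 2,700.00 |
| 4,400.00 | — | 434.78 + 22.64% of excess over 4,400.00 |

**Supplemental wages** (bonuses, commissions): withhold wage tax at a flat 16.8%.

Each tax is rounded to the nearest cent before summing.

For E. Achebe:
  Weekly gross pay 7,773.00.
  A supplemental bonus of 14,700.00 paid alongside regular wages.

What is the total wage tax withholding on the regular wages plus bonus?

3,668.03

Wage Tax: taxable = 7,773.00
  434.78 + 22.64% × (7,773.00 − 4,400.00) = 434.78 + 22.64% × 3,373.00 = 1,198.43
Supplemental (16.8% flat on bonus): 16.8% × 14,700.00 = 2,469.60
Total wage tax: 1,198.43 + 2,469.60 = 3,668.03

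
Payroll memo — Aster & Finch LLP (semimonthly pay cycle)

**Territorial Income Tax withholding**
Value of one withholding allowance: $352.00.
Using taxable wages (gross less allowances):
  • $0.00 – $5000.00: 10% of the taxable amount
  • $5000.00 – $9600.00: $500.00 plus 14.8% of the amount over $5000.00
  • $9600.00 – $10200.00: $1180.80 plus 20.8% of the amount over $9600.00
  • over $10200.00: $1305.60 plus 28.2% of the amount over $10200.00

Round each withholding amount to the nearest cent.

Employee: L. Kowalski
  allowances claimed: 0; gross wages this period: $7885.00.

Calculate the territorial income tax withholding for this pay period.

Territorial Income Tax: taxable = $7885.00
  $500.00 + 14.8% × ($7885.00 − $5000.00) = $500.00 + 14.8% × $2885.00 = $926.98

$926.98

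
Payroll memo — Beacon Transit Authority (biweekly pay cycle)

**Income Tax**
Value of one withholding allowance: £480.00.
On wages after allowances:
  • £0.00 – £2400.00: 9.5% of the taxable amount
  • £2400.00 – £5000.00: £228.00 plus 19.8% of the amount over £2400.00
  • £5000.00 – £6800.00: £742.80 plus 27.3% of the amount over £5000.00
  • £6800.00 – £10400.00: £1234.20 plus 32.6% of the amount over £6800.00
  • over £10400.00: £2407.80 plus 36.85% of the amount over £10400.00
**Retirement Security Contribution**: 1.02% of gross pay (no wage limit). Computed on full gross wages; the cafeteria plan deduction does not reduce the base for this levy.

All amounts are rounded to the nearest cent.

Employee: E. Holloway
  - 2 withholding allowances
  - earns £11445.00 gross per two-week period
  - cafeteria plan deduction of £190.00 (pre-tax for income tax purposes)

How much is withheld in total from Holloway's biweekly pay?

£2490.31

Income Tax: taxable = £11445.00 − £190.00 − 2×£480.00 = £10295.00
  £1234.20 + 32.6% × (£10295.00 − £6800.00) = £1234.20 + 32.6% × £3495.00 = £2373.57
Retirement Security Contribution: 1.02% × £11445.00 = £116.74
Total: £2373.57 + £116.74 = £2490.31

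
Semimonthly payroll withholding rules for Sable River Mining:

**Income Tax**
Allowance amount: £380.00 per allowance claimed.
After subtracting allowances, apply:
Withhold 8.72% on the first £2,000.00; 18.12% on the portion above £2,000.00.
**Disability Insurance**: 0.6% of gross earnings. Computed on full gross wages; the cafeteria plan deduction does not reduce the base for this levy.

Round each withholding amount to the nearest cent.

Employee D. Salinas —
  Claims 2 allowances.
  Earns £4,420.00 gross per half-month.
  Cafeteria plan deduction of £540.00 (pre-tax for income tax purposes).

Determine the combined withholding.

Income Tax: taxable = £4,420.00 − £540.00 − 2×£380.00 = £3,120.00
  £174.40 + 18.12% × (£3,120.00 − £2,000.00) = £174.40 + 18.12% × £1,120.00 = £377.34
Disability Insurance: 0.6% × £4,420.00 = £26.52
Total: £377.34 + £26.52 = £403.86

£403.86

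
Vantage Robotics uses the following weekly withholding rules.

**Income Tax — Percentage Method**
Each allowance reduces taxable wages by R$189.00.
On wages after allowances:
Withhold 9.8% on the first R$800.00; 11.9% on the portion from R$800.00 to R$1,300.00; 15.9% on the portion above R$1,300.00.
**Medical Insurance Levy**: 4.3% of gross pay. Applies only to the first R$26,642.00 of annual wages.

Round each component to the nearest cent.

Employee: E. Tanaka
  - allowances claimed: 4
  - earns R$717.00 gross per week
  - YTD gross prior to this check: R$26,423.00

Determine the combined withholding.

Income Tax: taxable = R$717.00 − 4×R$189.00 = R$-39.00
  Taxable ≤ 0 → R$0.00
Medical Insurance Levy: cap R$26,642.00 − YTD R$26,423.00 = R$219.00 subject; 4.3% × R$219.00 = R$9.42
Total: R$0.00 + R$9.42 = R$9.42

R$9.42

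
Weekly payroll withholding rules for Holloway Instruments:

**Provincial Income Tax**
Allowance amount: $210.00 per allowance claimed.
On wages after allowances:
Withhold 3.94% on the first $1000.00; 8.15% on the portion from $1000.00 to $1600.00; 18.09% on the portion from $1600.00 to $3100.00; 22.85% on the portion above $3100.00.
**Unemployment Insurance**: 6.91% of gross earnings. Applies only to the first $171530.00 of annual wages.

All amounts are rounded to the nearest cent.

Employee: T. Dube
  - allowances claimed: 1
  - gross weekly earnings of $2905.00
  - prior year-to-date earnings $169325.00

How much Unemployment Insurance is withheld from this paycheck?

Unemployment Insurance: cap $171530.00 − YTD $169325.00 = $2205.00 subject; 6.91% × $2205.00 = $152.37

$152.37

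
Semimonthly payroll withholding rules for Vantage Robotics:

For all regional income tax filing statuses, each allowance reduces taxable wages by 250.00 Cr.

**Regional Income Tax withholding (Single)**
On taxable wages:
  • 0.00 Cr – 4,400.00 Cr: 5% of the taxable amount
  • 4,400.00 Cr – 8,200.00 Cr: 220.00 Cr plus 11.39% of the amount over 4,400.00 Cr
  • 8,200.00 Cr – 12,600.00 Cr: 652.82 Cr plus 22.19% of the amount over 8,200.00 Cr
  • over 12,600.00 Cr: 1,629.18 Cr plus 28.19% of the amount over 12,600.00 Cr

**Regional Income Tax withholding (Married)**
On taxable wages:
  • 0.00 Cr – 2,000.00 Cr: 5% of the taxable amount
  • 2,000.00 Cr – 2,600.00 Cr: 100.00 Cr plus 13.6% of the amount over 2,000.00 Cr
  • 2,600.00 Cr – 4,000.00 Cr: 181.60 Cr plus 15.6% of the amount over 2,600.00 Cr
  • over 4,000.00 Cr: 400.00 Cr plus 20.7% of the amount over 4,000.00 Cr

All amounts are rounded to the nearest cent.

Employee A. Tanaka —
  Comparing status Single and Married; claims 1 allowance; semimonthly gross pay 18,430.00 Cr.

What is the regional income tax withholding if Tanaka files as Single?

3,202.18 Cr

Regional Income Tax (Single): taxable = 18,430.00 Cr − 1×250.00 Cr = 18,180.00 Cr
  1,629.18 Cr + 28.19% × (18,180.00 Cr − 12,600.00 Cr) = 1,629.18 Cr + 28.19% × 5,580.00 Cr = 3,202.18 Cr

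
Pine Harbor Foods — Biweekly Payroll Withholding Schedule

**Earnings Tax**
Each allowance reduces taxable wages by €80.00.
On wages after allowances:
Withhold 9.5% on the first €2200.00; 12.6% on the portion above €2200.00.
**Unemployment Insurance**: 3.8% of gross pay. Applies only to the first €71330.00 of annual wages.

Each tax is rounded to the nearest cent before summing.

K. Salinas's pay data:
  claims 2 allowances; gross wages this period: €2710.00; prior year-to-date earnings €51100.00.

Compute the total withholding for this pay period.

Earnings Tax: taxable = €2710.00 − 2×€80.00 = €2550.00
  €209.00 + 12.6% × (€2550.00 − €2200.00) = €209.00 + 12.6% × €350.00 = €253.10
Unemployment Insurance: 3.8% × €2710.00 = €102.98
Total: €253.10 + €102.98 = €356.08

€356.08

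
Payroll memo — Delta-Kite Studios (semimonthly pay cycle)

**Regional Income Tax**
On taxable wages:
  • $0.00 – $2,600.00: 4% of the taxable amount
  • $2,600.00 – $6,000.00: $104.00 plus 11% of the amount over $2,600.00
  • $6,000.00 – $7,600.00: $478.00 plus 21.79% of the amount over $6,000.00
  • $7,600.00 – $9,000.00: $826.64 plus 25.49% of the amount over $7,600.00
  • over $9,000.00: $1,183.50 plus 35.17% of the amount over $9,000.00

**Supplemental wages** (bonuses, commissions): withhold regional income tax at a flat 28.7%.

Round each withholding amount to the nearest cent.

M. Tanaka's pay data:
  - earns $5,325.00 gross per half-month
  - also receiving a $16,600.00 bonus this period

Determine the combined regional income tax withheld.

$5,167.95

Regional Income Tax: taxable = $5,325.00
  $104.00 + 11% × ($5,325.00 − $2,600.00) = $104.00 + 11% × $2,725.00 = $403.75
Supplemental (28.7% flat on bonus): 28.7% × $16,600.00 = $4,764.20
Total regional income tax: $403.75 + $4,764.20 = $5,167.95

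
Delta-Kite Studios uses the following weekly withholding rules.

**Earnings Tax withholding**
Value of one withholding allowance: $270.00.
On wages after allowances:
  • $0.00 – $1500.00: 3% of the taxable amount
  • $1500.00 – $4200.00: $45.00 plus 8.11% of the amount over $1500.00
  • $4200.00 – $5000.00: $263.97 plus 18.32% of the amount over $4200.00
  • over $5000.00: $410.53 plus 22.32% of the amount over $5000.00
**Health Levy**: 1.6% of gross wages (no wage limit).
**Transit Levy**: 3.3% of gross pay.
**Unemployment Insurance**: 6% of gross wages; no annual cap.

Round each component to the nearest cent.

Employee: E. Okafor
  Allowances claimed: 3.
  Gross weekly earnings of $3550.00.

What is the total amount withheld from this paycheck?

$532.51

Earnings Tax: taxable = $3550.00 − 3×$270.00 = $2740.00
  $45.00 + 8.11% × ($2740.00 − $1500.00) = $45.00 + 8.11% × $1240.00 = $145.56
Health Levy: 1.6% × $3550.00 = $56.80
Transit Levy: 3.3% × $3550.00 = $117.15
Unemployment Insurance: 6% × $3550.00 = $213.00
Total: $145.56 + $56.80 + $117.15 + $213.00 = $532.51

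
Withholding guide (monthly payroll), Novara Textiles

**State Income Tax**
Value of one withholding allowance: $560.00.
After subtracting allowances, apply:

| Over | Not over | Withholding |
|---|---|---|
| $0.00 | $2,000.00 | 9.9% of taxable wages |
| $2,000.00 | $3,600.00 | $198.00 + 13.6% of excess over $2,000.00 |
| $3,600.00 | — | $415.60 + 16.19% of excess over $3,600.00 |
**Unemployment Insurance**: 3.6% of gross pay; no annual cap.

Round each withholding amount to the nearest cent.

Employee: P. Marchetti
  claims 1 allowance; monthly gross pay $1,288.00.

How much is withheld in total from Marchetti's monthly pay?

$118.44

State Income Tax: taxable = $1,288.00 − 1×$560.00 = $728.00
  9.9% × $728.00 = $72.07
Unemployment Insurance: 3.6% × $1,288.00 = $46.37
Total: $72.07 + $46.37 = $118.44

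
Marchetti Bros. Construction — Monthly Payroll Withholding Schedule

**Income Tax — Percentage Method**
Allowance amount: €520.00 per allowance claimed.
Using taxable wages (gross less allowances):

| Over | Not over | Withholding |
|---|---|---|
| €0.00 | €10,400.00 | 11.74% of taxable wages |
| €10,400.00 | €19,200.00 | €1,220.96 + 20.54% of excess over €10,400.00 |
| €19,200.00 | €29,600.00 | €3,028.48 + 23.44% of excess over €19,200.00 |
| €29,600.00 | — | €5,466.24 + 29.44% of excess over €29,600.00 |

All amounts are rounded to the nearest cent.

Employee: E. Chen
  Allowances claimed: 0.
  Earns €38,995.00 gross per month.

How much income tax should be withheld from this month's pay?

Income Tax: taxable = €38,995.00
  €5,466.24 + 29.44% × (€38,995.00 − €29,600.00) = €5,466.24 + 29.44% × €9,395.00 = €8,232.13

€8,232.13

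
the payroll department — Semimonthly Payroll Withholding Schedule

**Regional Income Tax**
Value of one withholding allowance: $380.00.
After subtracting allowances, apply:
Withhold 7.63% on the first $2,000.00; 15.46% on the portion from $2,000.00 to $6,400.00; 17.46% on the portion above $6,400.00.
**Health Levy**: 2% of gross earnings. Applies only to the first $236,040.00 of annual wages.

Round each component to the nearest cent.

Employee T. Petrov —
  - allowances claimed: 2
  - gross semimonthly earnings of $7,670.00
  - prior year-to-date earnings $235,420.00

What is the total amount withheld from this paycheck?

$934.29

Regional Income Tax: taxable = $7,670.00 − 2×$380.00 = $6,910.00
  $832.84 + 17.46% × ($6,910.00 − $6,400.00) = $832.84 + 17.46% × $510.00 = $921.89
Health Levy: cap $236,040.00 − YTD $235,420.00 = $620.00 subject; 2% × $620.00 = $12.40
Total: $921.89 + $12.40 = $934.29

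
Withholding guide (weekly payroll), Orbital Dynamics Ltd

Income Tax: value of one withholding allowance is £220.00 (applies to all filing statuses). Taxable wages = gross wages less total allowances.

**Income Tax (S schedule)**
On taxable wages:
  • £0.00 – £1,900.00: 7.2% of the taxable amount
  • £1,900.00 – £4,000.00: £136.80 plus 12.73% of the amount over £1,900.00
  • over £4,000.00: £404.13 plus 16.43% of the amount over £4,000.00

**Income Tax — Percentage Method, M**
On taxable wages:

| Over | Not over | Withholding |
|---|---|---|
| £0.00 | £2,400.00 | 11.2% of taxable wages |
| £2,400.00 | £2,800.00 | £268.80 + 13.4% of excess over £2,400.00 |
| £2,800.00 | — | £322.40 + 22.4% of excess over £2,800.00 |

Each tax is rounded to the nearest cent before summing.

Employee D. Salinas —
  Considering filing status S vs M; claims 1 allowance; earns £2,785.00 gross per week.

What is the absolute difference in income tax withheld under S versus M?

£69.46

Income Tax (S): taxable = £2,785.00 − 1×£220.00 = £2,565.00
  £136.80 + 12.73% × (£2,565.00 − £1,900.00) = £136.80 + 12.73% × £665.00 = £221.45
Income Tax (M): taxable = £2,785.00 − 1×£220.00 = £2,565.00
  £268.80 + 13.4% × (£2,565.00 − £2,400.00) = £268.80 + 13.4% × £165.00 = £290.91
Difference: |£221.45 − £290.91| = £69.46 (higher under M)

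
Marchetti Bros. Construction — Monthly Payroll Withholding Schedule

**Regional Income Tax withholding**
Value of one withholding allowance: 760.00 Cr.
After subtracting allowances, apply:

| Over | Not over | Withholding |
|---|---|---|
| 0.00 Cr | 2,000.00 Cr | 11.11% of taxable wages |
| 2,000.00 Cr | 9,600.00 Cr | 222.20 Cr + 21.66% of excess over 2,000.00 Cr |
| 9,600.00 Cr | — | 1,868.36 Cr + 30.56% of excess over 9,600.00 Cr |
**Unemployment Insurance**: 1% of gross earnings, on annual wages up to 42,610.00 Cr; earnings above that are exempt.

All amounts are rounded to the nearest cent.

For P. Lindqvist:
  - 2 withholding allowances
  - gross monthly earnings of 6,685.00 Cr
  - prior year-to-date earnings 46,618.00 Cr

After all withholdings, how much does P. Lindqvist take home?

Regional Income Tax: taxable = 6,685.00 Cr − 2×760.00 Cr = 5,165.00 Cr
  222.20 Cr + 21.66% × (5,165.00 Cr − 2,000.00 Cr) = 222.20 Cr + 21.66% × 3,165.00 Cr = 907.74 Cr
Unemployment Insurance: YTD 46,618.00 Cr ≥ cap 42,610.00 Cr → 0.00 Cr
Total withheld: 907.74 Cr + 0.00 Cr = 907.74 Cr
Net pay: 6,685.00 Cr − 907.74 Cr = 5,777.26 Cr

5,777.26 Cr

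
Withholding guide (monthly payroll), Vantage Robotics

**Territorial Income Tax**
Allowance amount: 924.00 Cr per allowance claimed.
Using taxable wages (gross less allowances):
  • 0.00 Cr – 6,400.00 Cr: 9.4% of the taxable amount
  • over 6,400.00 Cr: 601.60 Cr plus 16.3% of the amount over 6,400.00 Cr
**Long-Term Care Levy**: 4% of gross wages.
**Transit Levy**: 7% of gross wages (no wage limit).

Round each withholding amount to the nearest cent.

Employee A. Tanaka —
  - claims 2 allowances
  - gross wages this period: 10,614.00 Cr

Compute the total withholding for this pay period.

Territorial Income Tax: taxable = 10,614.00 Cr − 2×924.00 Cr = 8,766.00 Cr
  601.60 Cr + 16.3% × (8,766.00 Cr − 6,400.00 Cr) = 601.60 Cr + 16.3% × 2,366.00 Cr = 987.26 Cr
Long-Term Care Levy: 4% × 10,614.00 Cr = 424.56 Cr
Transit Levy: 7% × 10,614.00 Cr = 742.98 Cr
Total: 987.26 Cr + 424.56 Cr + 742.98 Cr = 2,154.80 Cr

2,154.80 Cr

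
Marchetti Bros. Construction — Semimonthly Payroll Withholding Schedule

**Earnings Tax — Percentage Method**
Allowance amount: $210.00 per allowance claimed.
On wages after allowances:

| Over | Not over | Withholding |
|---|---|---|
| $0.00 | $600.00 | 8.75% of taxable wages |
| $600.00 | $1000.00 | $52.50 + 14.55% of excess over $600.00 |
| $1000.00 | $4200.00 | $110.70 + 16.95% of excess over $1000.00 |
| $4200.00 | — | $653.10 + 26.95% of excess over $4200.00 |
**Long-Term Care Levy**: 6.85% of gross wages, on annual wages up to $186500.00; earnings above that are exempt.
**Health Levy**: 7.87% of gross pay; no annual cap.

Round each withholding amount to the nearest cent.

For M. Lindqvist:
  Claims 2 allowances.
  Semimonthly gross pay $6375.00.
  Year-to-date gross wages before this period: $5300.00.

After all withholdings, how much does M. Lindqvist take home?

$4310.53

Earnings Tax: taxable = $6375.00 − 2×$210.00 = $5955.00
  $653.10 + 26.95% × ($5955.00 − $4200.00) = $653.10 + 26.95% × $1755.00 = $1126.07
Long-Term Care Levy: 6.85% × $6375.00 = $436.69
Health Levy: 7.87% × $6375.00 = $501.71
Total withheld: $1126.07 + $436.69 + $501.71 = $2064.47
Net pay: $6375.00 − $2064.47 = $4310.53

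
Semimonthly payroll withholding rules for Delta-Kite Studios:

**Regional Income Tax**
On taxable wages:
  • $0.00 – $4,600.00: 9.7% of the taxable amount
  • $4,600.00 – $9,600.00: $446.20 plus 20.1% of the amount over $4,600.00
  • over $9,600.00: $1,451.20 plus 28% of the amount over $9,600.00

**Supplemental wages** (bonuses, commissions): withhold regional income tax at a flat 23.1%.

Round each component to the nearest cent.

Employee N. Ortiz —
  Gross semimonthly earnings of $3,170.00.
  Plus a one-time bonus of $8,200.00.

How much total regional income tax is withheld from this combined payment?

$2,201.69

Regional Income Tax: taxable = $3,170.00
  9.7% × $3,170.00 = $307.49
Supplemental (23.1% flat on bonus): 23.1% × $8,200.00 = $1,894.20
Total regional income tax: $307.49 + $1,894.20 = $2,201.69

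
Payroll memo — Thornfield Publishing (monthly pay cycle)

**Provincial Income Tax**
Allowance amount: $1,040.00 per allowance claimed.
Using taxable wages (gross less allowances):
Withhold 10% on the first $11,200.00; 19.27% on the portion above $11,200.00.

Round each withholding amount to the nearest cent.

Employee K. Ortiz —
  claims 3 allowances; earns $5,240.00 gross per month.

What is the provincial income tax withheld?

$212.00

Provincial Income Tax: taxable = $5,240.00 − 3×$1,040.00 = $2,120.00
  10% × $2,120.00 = $212.00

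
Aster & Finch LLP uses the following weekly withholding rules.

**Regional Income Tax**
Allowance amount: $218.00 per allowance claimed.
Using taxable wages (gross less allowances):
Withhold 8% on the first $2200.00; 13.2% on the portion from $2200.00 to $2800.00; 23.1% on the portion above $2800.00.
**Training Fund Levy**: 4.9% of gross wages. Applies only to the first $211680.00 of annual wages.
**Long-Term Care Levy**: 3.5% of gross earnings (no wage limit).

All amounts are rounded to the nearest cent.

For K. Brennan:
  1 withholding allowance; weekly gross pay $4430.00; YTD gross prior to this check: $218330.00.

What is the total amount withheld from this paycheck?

$736.42

Regional Income Tax: taxable = $4430.00 − 1×$218.00 = $4212.00
  $255.20 + 23.1% × ($4212.00 − $2800.00) = $255.20 + 23.1% × $1412.00 = $581.37
Training Fund Levy: YTD $218330.00 ≥ cap $211680.00 → $0.00
Long-Term Care Levy: 3.5% × $4430.00 = $155.05
Total: $581.37 + $0.00 + $155.05 = $736.42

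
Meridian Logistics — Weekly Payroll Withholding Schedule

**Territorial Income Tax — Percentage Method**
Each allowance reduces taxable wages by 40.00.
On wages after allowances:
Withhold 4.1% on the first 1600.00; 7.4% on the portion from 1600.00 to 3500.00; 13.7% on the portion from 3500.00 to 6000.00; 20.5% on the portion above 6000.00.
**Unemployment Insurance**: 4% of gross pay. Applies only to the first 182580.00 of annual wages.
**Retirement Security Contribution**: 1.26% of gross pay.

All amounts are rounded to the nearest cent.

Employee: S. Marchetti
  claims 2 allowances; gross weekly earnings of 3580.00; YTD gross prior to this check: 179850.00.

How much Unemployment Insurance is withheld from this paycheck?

Unemployment Insurance: cap 182580.00 − YTD 179850.00 = 2730.00 subject; 4% × 2730.00 = 109.20

109.20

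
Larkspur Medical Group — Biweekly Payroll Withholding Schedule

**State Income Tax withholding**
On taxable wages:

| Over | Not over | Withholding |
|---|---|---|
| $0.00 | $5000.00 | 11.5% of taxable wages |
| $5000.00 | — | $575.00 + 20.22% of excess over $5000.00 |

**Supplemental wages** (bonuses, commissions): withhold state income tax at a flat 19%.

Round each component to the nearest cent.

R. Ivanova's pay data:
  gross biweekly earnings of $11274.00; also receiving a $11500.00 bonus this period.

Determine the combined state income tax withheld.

$4028.60

State Income Tax: taxable = $11274.00
  $575.00 + 20.22% × ($11274.00 − $5000.00) = $575.00 + 20.22% × $6274.00 = $1843.60
Supplemental (19% flat on bonus): 19% × $11500.00 = $2185.00
Total state income tax: $1843.60 + $2185.00 = $4028.60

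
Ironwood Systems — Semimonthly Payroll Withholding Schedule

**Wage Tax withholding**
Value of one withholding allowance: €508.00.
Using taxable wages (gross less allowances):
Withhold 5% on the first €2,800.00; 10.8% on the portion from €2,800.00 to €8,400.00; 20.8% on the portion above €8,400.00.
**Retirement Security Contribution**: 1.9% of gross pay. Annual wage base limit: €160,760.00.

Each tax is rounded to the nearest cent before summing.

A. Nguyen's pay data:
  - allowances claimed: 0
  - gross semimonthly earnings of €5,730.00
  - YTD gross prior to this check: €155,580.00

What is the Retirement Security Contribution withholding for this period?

€98.42

Retirement Security Contribution: cap €160,760.00 − YTD €155,580.00 = €5,180.00 subject; 1.9% × €5,180.00 = €98.42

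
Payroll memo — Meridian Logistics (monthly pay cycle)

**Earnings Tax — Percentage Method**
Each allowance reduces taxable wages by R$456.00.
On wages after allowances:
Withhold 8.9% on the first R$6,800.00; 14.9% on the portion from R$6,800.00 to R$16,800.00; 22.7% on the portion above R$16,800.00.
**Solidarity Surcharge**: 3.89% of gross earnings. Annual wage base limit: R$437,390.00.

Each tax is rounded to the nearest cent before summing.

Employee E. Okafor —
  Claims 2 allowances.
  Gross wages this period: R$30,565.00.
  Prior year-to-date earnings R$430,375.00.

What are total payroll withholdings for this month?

Earnings Tax: taxable = R$30,565.00 − 2×R$456.00 = R$29,653.00
  R$2,095.20 + 22.7% × (R$29,653.00 − R$16,800.00) = R$2,095.20 + 22.7% × R$12,853.00 = R$5,012.83
Solidarity Surcharge: cap R$437,390.00 − YTD R$430,375.00 = R$7,015.00 subject; 3.89% × R$7,015.00 = R$272.88
Total: R$5,012.83 + R$272.88 = R$5,285.71

R$5,285.71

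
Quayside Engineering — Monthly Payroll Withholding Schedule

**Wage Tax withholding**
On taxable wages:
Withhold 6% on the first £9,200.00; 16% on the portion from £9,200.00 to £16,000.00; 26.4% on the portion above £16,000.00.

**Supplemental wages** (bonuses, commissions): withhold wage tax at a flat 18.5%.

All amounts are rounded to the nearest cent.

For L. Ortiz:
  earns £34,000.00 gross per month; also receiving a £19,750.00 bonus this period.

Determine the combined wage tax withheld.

Wage Tax: taxable = £34,000.00
  £1,640.00 + 26.4% × (£34,000.00 − £16,000.00) = £1,640.00 + 26.4% × £18,000.00 = £6,392.00
Supplemental (18.5% flat on bonus): 18.5% × £19,750.00 = £3,653.75
Total wage tax: £6,392.00 + £3,653.75 = £10,045.75

£10,045.75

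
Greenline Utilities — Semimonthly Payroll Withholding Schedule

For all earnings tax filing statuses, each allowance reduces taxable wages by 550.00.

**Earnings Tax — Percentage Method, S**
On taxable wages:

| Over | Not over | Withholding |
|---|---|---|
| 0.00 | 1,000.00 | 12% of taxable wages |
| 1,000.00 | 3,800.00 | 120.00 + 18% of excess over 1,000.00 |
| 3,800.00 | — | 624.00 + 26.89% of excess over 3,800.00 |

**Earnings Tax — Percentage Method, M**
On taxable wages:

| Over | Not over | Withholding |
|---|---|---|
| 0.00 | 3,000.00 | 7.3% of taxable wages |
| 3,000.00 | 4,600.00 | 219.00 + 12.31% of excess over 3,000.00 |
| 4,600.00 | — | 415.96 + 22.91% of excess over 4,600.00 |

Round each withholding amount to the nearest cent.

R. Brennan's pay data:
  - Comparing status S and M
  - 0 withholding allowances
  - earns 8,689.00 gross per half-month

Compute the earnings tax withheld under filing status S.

1,938.65

Earnings Tax (S): taxable = 8,689.00
  624.00 + 26.89% × (8,689.00 − 3,800.00) = 624.00 + 26.89% × 4,889.00 = 1,938.65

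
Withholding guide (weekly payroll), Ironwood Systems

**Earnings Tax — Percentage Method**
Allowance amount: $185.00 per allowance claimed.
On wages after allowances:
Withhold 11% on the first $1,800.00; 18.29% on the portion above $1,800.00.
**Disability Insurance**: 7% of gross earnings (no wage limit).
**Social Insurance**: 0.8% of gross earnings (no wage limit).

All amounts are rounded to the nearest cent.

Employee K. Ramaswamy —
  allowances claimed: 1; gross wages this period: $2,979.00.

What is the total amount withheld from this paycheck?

Earnings Tax: taxable = $2,979.00 − 1×$185.00 = $2,794.00
  $198.00 + 18.29% × ($2,794.00 − $1,800.00) = $198.00 + 18.29% × $994.00 = $379.80
Disability Insurance: 7% × $2,979.00 = $208.53
Social Insurance: 0.8% × $2,979.00 = $23.83
Total: $379.80 + $208.53 + $23.83 = $612.16

$612.16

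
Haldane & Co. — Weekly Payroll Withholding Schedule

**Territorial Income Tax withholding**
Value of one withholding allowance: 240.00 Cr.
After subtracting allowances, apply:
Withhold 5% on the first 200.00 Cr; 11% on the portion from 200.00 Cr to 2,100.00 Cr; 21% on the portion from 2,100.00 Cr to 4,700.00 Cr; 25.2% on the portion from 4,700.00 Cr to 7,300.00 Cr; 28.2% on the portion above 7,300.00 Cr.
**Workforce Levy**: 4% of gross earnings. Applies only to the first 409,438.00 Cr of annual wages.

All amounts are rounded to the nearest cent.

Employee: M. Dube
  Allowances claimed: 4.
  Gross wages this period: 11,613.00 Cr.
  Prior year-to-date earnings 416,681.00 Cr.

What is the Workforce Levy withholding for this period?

Workforce Levy: YTD 416,681.00 Cr ≥ cap 409,438.00 Cr → 0.00 Cr

0.00 Cr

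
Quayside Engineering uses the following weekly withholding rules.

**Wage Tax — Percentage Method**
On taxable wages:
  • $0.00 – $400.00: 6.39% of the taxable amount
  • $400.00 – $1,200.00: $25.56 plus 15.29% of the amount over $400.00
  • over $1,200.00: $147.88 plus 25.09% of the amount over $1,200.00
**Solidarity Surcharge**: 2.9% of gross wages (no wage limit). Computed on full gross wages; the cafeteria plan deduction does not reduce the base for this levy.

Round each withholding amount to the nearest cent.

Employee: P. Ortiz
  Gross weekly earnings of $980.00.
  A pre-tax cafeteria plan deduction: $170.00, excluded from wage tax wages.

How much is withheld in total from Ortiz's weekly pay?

$116.67

Wage Tax: taxable = $980.00 − $170.00 = $810.00
  $25.56 + 15.29% × ($810.00 − $400.00) = $25.56 + 15.29% × $410.00 = $88.25
Solidarity Surcharge: 2.9% × $980.00 = $28.42
Total: $88.25 + $28.42 = $116.67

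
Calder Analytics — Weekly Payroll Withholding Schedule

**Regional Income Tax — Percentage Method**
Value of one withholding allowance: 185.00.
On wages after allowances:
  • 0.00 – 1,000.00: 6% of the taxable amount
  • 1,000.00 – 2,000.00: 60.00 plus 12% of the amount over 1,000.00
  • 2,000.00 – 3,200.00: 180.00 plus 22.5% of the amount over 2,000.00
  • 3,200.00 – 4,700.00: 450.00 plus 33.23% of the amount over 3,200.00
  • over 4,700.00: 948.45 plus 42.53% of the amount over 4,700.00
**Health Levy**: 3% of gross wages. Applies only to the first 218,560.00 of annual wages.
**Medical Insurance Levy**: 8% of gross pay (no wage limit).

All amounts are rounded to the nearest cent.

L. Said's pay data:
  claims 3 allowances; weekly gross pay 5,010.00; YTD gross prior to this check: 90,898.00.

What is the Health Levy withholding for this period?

Health Levy: 3% × 5,010.00 = 150.30

150.30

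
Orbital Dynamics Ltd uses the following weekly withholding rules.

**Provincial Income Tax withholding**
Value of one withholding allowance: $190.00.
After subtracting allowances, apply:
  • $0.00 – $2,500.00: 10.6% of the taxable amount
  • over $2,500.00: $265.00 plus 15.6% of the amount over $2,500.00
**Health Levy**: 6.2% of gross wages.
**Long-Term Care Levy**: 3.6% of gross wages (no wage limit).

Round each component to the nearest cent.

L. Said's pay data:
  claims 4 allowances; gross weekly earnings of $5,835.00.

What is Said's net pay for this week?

$4,596.47

Provincial Income Tax: taxable = $5,835.00 − 4×$190.00 = $5,075.00
  $265.00 + 15.6% × ($5,075.00 − $2,500.00) = $265.00 + 15.6% × $2,575.00 = $666.70
Health Levy: 6.2% × $5,835.00 = $361.77
Long-Term Care Levy: 3.6% × $5,835.00 = $210.06
Total withheld: $666.70 + $361.77 + $210.06 = $1,238.53
Net pay: $5,835.00 − $1,238.53 = $4,596.47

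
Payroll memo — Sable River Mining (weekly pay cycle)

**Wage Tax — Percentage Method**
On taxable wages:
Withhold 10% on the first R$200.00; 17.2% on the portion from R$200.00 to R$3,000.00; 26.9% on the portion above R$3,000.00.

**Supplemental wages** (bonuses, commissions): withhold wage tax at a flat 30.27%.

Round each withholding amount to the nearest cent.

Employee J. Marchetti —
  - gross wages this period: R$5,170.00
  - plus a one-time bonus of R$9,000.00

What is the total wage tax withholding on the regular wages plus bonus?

Wage Tax: taxable = R$5,170.00
  R$501.60 + 26.9% × (R$5,170.00 − R$3,000.00) = R$501.60 + 26.9% × R$2,170.00 = R$1,085.33
Supplemental (30.27% flat on bonus): 30.27% × R$9,000.00 = R$2,724.30
Total wage tax: R$1,085.33 + R$2,724.30 = R$3,809.63

R$3,809.63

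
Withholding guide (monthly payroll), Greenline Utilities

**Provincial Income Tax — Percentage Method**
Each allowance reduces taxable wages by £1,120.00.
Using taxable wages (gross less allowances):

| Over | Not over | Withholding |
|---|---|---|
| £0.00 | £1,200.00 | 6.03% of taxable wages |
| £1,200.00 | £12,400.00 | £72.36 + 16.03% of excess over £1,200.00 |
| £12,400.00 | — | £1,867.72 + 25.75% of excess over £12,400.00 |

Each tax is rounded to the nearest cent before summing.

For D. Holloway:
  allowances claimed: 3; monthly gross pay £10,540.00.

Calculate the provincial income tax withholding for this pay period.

£1,030.95

Provincial Income Tax: taxable = £10,540.00 − 3×£1,120.00 = £7,180.00
  £72.36 + 16.03% × (£7,180.00 − £1,200.00) = £72.36 + 16.03% × £5,980.00 = £1,030.95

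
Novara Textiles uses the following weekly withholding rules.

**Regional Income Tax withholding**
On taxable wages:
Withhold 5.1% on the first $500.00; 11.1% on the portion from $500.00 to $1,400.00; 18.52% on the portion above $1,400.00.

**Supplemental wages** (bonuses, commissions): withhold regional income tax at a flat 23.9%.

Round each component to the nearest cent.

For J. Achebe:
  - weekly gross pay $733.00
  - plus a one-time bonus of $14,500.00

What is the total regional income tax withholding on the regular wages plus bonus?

$3,516.86

Regional Income Tax: taxable = $733.00
  $25.50 + 11.1% × ($733.00 − $500.00) = $25.50 + 11.1% × $233.00 = $51.36
Supplemental (23.9% flat on bonus): 23.9% × $14,500.00 = $3,465.50
Total regional income tax: $51.36 + $3,465.50 = $3,516.86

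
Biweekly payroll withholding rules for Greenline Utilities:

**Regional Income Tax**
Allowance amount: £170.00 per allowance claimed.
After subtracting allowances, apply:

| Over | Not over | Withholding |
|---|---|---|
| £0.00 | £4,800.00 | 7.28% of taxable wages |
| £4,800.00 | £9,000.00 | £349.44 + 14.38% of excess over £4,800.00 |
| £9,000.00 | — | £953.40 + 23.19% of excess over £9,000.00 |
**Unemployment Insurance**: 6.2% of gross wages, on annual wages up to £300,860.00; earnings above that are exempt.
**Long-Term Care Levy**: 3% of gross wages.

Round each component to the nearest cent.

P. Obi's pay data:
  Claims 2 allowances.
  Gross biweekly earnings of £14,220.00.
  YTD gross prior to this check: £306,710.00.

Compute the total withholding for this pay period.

Regional Income Tax: taxable = £14,220.00 − 2×£170.00 = £13,880.00
  £953.40 + 23.19% × (£13,880.00 − £9,000.00) = £953.40 + 23.19% × £4,880.00 = £2,085.07
Unemployment Insurance: YTD £306,710.00 ≥ cap £300,860.00 → £0.00
Long-Term Care Levy: 3% × £14,220.00 = £426.60
Total: £2,085.07 + £0.00 + £426.60 = £2,511.67

£2,511.67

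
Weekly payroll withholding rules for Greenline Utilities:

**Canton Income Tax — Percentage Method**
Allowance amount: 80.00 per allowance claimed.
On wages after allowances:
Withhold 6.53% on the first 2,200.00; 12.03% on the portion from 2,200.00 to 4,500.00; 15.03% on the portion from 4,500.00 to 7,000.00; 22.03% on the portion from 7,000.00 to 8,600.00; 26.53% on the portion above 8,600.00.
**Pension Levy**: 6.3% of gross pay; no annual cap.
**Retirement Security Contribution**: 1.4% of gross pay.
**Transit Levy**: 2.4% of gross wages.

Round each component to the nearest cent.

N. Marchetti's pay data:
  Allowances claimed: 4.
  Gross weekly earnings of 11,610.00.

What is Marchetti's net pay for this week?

8,575.15

Canton Income Tax: taxable = 11,610.00 − 4×80.00 = 11,290.00
  1,148.58 + 26.53% × (11,290.00 − 8,600.00) = 1,148.58 + 26.53% × 2,690.00 = 1,862.24
Pension Levy: 6.3% × 11,610.00 = 731.43
Retirement Security Contribution: 1.4% × 11,610.00 = 162.54
Transit Levy: 2.4% × 11,610.00 = 278.64
Total withheld: 1,862.24 + 731.43 + 162.54 + 278.64 = 3,034.85
Net pay: 11,610.00 − 3,034.85 = 8,575.15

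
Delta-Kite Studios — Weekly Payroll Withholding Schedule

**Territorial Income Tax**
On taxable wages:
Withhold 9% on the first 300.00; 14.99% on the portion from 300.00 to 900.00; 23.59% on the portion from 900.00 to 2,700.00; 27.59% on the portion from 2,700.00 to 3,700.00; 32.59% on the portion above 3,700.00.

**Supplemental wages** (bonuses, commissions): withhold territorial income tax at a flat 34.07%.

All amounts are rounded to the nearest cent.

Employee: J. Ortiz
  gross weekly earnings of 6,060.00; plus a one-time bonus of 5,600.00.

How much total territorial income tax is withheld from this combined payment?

Territorial Income Tax: taxable = 6,060.00
  817.46 + 32.59% × (6,060.00 − 3,700.00) = 817.46 + 32.59% × 2,360.00 = 1,586.58
Supplemental (34.07% flat on bonus): 34.07% × 5,600.00 = 1,907.92
Total territorial income tax: 1,586.58 + 1,907.92 = 3,494.50

3,494.50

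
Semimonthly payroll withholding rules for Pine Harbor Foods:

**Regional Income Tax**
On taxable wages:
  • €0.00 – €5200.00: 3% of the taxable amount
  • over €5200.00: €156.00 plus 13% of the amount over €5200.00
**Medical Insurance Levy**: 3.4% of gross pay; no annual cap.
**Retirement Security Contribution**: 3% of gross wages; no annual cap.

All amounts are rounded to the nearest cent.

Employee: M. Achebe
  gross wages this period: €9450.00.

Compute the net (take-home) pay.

Regional Income Tax: taxable = €9450.00
  €156.00 + 13% × (€9450.00 − €5200.00) = €156.00 + 13% × €4250.00 = €708.50
Medical Insurance Levy: 3.4% × €9450.00 = €321.30
Retirement Security Contribution: 3% × €9450.00 = €283.50
Total withheld: €708.50 + €321.30 + €283.50 = €1313.30
Net pay: €9450.00 − €1313.30 = €8136.70

€8136.70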